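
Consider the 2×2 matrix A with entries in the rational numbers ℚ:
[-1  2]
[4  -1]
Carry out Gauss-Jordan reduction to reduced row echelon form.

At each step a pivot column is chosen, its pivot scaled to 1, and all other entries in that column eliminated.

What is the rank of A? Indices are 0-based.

pivot(0,0)=-1: scale R0 → (1, -2)
  clear (1,0): R1 −= (4)R0 → (0, 7)
pivot(1,1)=7: scale R1 → (0, 1)
  clear (0,1): R0 −= (-2)R1 → (1, 0)

rank = 2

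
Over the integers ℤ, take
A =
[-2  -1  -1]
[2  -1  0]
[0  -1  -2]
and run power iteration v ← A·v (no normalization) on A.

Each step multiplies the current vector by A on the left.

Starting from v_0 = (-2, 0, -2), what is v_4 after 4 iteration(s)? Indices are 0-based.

v_0 = (-2, 0, -2).
v_1 = A·v_0 = (6, -4, 4).
v_2 = A·v_1 = (-12, 16, -4).
v_3 = A·v_2 = (12, -40, -8).
v_4 = A·v_3 = (24, 64, 56).

v_4 = (24, 64, 56)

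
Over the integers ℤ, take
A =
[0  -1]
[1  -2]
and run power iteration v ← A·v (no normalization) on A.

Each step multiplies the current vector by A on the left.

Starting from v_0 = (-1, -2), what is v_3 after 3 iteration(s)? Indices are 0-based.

v_3 = (4, 5)

v_0 = (-1, -2).
v_1 = A·v_0 = (2, 3).
v_2 = A·v_1 = (-3, -4).
v_3 = A·v_2 = (4, 5).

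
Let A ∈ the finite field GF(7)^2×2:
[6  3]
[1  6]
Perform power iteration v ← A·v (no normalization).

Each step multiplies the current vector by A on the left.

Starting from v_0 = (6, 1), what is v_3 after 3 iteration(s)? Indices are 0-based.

v_0 = (6, 1).
v_1 = A·v_0 = (4, 5).
v_2 = A·v_1 = (4, 6).
v_3 = A·v_2 = (0, 5).

v_3 = (0, 5)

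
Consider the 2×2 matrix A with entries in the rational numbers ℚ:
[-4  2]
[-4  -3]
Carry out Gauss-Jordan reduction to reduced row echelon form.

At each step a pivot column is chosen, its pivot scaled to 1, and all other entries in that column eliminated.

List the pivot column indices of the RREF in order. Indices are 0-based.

pivot columns: 0, 1

step 1: normalize row 0 (÷-4) = (1, -1/2)
  row 1: subtract -4×row0 = (0, -5)
step 2: normalize row 1 (÷-5) = (0, 1)
  row 0: subtract -1/2×row1 = (1, 0)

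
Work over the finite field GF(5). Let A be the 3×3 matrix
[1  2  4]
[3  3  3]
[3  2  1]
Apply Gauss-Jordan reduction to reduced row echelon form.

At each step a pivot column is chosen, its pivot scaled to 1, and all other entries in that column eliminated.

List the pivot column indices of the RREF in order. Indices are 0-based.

pivot(0,0)=1: scale R0 → (1, 2, 4)
  clear (1,0): R1 −= (3)R0 → (0, 2, 1)
  clear (2,0): R2 −= (3)R0 → (0, 1, 4)
pivot(1,1)=2: scale R1 → (0, 1, 3)
  clear (0,1): R0 −= (2)R1 → (1, 0, 3)
  clear (2,1): R2 −= (1)R1 → (0, 0, 1)
pivot(2,2)=1: scale R2 → (0, 0, 1)
  clear (0,2): R0 −= (3)R2 → (1, 0, 0)
  clear (1,2): R1 −= (3)R2 → (0, 1, 0)

pivot columns: 0, 1, 2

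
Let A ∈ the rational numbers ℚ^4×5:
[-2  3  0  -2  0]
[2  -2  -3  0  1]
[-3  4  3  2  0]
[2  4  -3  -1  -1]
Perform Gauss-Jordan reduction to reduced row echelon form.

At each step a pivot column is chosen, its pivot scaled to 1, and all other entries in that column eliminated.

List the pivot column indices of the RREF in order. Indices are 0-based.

pivot(0,0)=-2: scale R0 → (1, -3/2, 0, 1, 0)
  clear (1,0): R1 −= (2)R0 → (0, 1, -3, -2, 1)
  clear (2,0): R2 −= (-3)R0 → (0, -1/2, 3, 5, 0)
  clear (3,0): R3 −= (2)R0 → (0, 7, -3, -3, -1)
pivot(1,1)=1: scale R1 → (0, 1, -3, -2, 1)
  clear (0,1): R0 −= (-3/2)R1 → (1, 0, -9/2, -2, 3/2)
  clear (2,1): R2 −= (-1/2)R1 → (0, 0, 3/2, 4, 1/2)
  clear (3,1): R3 −= (7)R1 → (0, 0, 18, 11, -8)
pivot(2,2)=3/2: scale R2 → (0, 0, 1, 8/3, 1/3)
  clear (0,2): R0 −= (-9/2)R2 → (1, 0, 0, 10, 3)
  clear (1,2): R1 −= (-3)R2 → (0, 1, 0, 6, 2)
  clear (3,2): R3 −= (18)R2 → (0, 0, 0, -37, -14)
pivot(3,3)=-37: scale R3 → (0, 0, 0, 1, 14/37)
  clear (0,3): R0 −= (10)R3 → (1, 0, 0, 0, -29/37)
  clear (1,3): R1 −= (6)R3 → (0, 1, 0, 0, -10/37)
  clear (2,3): R2 −= (8/3)R3 → (0, 0, 1, 0, -25/37)

pivot columns: 0, 1, 2, 3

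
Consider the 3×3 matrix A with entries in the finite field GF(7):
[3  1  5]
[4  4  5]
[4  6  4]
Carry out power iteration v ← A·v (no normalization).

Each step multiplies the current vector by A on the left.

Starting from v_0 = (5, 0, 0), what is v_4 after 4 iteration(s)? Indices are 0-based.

v_0 = (5, 0, 0).
v_1 = A·v_0 = (1, 6, 6).
v_2 = A·v_1 = (4, 2, 1).
v_3 = A·v_2 = (5, 1, 4).
v_4 = A·v_3 = (1, 2, 0).

v_4 = (1, 2, 0)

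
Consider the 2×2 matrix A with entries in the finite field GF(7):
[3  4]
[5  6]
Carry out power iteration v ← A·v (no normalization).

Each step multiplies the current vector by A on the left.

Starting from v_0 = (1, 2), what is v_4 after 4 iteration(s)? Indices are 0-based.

v_0 = (1, 2).
v_1 = A·v_0 = (4, 3).
v_2 = A·v_1 = (3, 3).
v_3 = A·v_2 = (0, 5).
v_4 = A·v_3 = (6, 2).

v_4 = (6, 2)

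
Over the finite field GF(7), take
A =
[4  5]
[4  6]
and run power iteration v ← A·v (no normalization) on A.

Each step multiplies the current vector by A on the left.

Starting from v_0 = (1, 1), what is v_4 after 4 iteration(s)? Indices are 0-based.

v_0 = (1, 1).
v_1 = A·v_0 = (2, 3).
v_2 = A·v_1 = (2, 5).
v_3 = A·v_2 = (5, 3).
v_4 = A·v_3 = (0, 3).

v_4 = (0, 3)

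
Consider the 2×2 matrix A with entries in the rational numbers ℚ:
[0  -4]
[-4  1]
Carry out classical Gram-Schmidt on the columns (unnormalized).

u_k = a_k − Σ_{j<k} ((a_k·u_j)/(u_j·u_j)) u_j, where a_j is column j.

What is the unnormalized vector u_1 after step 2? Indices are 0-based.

Step 1: u_0 = a_0 = (0, -4).
Step 2: u_1 = a_1 − (-1/4)·u_0 = (-4, 0).

u_1 = (-4, 0)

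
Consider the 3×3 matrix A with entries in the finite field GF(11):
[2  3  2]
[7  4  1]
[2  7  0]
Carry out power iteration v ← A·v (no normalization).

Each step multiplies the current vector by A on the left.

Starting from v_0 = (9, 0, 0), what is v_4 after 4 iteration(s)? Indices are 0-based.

v_0 = (9, 0, 0).
v_1 = A·v_0 = (7, 8, 7).
v_2 = A·v_1 = (8, 0, 4).
v_3 = A·v_2 = (2, 5, 5).
v_4 = A·v_3 = (7, 6, 6).

v_4 = (7, 6, 6)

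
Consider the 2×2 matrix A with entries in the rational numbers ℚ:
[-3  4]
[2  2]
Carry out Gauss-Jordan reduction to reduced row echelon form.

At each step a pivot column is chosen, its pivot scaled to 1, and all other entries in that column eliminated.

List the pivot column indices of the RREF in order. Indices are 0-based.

pivot columns: 0, 1

pivot(0,0)=-3: scale R0 → (1, -4/3)
  clear (1,0): R1 −= (2)R0 → (0, 14/3)
pivot(1,1)=14/3: scale R1 → (0, 1)
  clear (0,1): R0 −= (-4/3)R1 → (1, 0)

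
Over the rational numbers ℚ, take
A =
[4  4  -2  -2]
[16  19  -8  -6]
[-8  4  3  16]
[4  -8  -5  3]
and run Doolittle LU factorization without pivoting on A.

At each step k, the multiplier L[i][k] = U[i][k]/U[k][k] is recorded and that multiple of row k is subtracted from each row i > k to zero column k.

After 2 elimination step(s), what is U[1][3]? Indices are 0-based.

U[1][3] = 2

[col 0] pivot 4
  R1 -= 4*R0 → (0, 3, 0, 2)  (L[1][0] := 4)
  R2 -= -2*R0 → (0, 12, -1, 12)  (L[2][0] := -2)
  R3 -= 1*R0 → (0, -12, -3, 5)  (L[3][0] := 1)
[col 1] pivot 3
  R2 -= 4*R1 → (0, 0, -1, 4)  (L[2][1] := 4)
  R3 -= -4*R1 → (0, 0, -3, 13)  (L[3][1] := -4)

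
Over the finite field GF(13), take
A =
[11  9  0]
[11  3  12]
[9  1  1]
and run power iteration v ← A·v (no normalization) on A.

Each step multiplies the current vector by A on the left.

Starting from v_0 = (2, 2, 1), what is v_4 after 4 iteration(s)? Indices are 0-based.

v_4 = (2, 12, 4)

v_0 = (2, 2, 1).
v_1 = A·v_0 = (1, 1, 8).
v_2 = A·v_1 = (7, 6, 5).
v_3 = A·v_2 = (1, 12, 9).
v_4 = A·v_3 = (2, 12, 4).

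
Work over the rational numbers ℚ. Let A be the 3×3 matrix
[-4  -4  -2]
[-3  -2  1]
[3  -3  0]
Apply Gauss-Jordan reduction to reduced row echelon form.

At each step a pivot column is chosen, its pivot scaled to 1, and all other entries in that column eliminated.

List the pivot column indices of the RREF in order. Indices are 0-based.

step 1: normalize row 0 (÷-4) = (1, 1, 1/2)
  row 1: subtract -3×row0 = (0, 1, 5/2)
  row 2: subtract 3×row0 = (0, -6, -3/2)
step 2: normalize row 1 (÷1) = (0, 1, 5/2)
  row 0: subtract 1×row1 = (1, 0, -2)
  row 2: subtract -6×row1 = (0, 0, 27/2)
step 3: normalize row 2 (÷27/2) = (0, 0, 1)
  row 0: subtract -2×row2 = (1, 0, 0)
  row 1: subtract 5/2×row2 = (0, 1, 0)

pivot columns: 0, 1, 2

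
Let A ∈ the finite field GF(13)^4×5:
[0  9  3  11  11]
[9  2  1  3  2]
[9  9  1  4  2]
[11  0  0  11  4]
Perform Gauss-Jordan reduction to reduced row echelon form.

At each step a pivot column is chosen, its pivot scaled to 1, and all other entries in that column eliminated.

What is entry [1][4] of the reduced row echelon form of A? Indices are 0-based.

M[1][4] = 2

[1] R0 <-> R1
[1] R0 /= 9  ⇒  (1, 6, 3, 9, 6)
     R2 -= 9·R0  ⇒  (0, 7, 0, 1, 0)
     R3 -= 11·R0  ⇒  (0, 12, 6, 3, 3)
[2] R1 /= 9  ⇒  (0, 1, 9, 7, 7)
     R0 -= 6·R1  ⇒  (1, 0, 1, 6, 3)
     R2 -= 7·R1  ⇒  (0, 0, 2, 4, 3)
     R3 -= 12·R1  ⇒  (0, 0, 2, 10, 10)
[3] R2 /= 2  ⇒  (0, 0, 1, 2, 8)
     R0 -= 1·R2  ⇒  (1, 0, 0, 4, 8)
     R1 -= 9·R2  ⇒  (0, 1, 0, 2, 0)
     R3 -= 2·R2  ⇒  (0, 0, 0, 6, 7)
[4] R3 /= 6  ⇒  (0, 0, 0, 1, 12)
     R0 -= 4·R3  ⇒  (1, 0, 0, 0, 12)
     R1 -= 2·R3  ⇒  (0, 1, 0, 0, 2)
     R2 -= 2·R3  ⇒  (0, 0, 1, 0, 10)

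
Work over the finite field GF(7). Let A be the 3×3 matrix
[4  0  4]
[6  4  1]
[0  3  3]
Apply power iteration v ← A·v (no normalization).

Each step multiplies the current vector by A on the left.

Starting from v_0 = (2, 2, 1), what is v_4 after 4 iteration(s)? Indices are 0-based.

v_0 = (2, 2, 1).
v_1 = A·v_0 = (5, 0, 2).
v_2 = A·v_1 = (0, 4, 6).
v_3 = A·v_2 = (3, 1, 2).
v_4 = A·v_3 = (6, 3, 2).

v_4 = (6, 3, 2)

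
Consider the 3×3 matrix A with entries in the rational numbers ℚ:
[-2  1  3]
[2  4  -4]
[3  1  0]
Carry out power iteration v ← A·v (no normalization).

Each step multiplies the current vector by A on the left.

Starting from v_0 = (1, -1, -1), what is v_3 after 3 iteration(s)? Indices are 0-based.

v_0 = (1, -1, -1).
v_1 = A·v_0 = (-6, 2, 2).
v_2 = A·v_1 = (20, -12, -16).
v_3 = A·v_2 = (-100, 56, 48).

v_3 = (-100, 56, 48)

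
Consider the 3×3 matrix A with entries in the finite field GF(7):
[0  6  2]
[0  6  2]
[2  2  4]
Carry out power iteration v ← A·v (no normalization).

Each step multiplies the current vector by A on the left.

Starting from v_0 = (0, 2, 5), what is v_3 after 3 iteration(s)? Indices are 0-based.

v_0 = (0, 2, 5).
v_1 = A·v_0 = (1, 1, 3).
v_2 = A·v_1 = (5, 5, 2).
v_3 = A·v_2 = (6, 6, 0).

v_3 = (6, 6, 0)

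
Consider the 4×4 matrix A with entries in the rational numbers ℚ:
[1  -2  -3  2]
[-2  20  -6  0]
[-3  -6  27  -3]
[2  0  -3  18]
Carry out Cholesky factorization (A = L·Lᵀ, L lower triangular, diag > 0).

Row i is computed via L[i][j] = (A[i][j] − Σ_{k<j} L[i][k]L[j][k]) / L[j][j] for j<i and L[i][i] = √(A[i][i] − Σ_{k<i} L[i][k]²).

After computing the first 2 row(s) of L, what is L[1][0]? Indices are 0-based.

Step 1: L[0][0] = √(1) = 1.
  L[1][0] = (-2) / L[0][0] = -2.
Step 2: L[1][1] = √(16) = 4.

L[1][0] = -2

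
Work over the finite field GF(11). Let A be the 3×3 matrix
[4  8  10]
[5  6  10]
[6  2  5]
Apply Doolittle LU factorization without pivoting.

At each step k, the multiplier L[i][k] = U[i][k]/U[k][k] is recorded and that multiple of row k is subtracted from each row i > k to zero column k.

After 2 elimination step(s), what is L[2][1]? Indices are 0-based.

L[2][1] = 8

Step 1: pivot at (0,0) is 4.
  row1 ← row1 − (4)·row0  ⇒  L[1][0]=4, U row1=(0, 7, 3)
  row2 ← row2 − (7)·row0  ⇒  L[2][0]=7, U row2=(0, 1, 1)
Step 2: pivot at (1,1) is 7.
  row2 ← row2 − (8)·row1  ⇒  L[2][1]=8, U row2=(0, 0, 10)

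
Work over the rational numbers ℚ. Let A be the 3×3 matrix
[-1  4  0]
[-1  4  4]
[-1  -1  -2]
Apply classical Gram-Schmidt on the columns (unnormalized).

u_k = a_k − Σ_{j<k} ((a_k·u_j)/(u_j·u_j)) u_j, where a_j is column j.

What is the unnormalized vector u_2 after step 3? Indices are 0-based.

u_2 = (-2, 2, 0)

Step 1: u_0 = a_0 = (-1, -1, -1).
Step 2: u_1 = a_1 − (-7/3)·u_0 = (5/3, 5/3, -10/3).
Step 3: u_2 = a_2 − (-2/3)·u_0 − (4/5)·u_1 = (-2, 2, 0).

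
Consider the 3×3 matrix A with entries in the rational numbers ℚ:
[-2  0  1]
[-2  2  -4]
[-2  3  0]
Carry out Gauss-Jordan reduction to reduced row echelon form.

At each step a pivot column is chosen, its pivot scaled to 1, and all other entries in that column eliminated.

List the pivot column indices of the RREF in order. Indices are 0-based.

step 1: normalize row 0 (÷-2) = (1, 0, -1/2)
  row 1: subtract -2×row0 = (0, 2, -5)
  row 2: subtract -2×row0 = (0, 3, -1)
step 2: normalize row 1 (÷2) = (0, 1, -5/2)
  row 2: subtract 3×row1 = (0, 0, 13/2)
step 3: normalize row 2 (÷13/2) = (0, 0, 1)
  row 0: subtract -1/2×row2 = (1, 0, 0)
  row 1: subtract -5/2×row2 = (0, 1, 0)

pivot columns: 0, 1, 2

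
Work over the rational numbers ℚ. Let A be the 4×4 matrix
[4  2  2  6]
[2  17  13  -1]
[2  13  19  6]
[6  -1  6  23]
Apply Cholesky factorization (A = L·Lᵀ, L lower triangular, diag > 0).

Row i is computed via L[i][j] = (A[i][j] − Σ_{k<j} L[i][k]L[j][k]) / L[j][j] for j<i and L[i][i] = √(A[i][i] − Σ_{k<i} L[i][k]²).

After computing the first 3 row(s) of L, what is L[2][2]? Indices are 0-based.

Step 1: L[0][0] = √(4) = 2.
  L[1][0] = (2) / L[0][0] = 1.
Step 2: L[1][1] = √(16) = 4.
  L[2][0] = (2) / L[0][0] = 1.
  L[2][1] = (12) / L[1][1] = 3.
Step 3: L[2][2] = √(9) = 3.

L[2][2] = 3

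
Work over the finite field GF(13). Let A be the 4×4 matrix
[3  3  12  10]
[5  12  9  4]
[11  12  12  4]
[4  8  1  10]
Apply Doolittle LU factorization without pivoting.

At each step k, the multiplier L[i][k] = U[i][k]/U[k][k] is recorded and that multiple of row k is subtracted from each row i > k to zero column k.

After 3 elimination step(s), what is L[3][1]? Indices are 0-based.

L[3][1] = 8

Step 1: pivot at (0,0) is 3.
  row1 ← row1 − (6)·row0  ⇒  L[1][0]=6, U row1=(0, 7, 2, 9)
  row2 ← row2 − (8)·row0  ⇒  L[2][0]=8, U row2=(0, 1, 7, 2)
  row3 ← row3 − (10)·row0  ⇒  L[3][0]=10, U row3=(0, 4, 11, 1)
Step 2: pivot at (1,1) is 7.
  row2 ← row2 − (2)·row1  ⇒  L[2][1]=2, U row2=(0, 0, 3, 10)
  row3 ← row3 − (8)·row1  ⇒  L[3][1]=8, U row3=(0, 0, 8, 7)
Step 3: pivot at (2,2) is 3.
  row3 ← row3 − (7)·row2  ⇒  L[3][2]=7, U row3=(0, 0, 0, 2)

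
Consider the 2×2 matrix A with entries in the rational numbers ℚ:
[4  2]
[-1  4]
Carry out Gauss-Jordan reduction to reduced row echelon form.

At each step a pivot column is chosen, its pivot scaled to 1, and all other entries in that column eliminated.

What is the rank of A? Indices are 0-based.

rank = 2

step 1: normalize row 0 (÷4) = (1, 1/2)
  row 1: subtract -1×row0 = (0, 9/2)
step 2: normalize row 1 (÷9/2) = (0, 1)
  row 0: subtract 1/2×row1 = (1, 0)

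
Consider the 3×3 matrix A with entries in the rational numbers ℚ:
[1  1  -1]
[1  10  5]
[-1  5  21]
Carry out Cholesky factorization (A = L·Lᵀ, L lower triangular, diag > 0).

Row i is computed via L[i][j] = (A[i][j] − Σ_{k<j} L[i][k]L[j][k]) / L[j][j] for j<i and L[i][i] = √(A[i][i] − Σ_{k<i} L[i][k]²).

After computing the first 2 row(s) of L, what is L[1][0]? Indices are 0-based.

Step 1: L[0][0] = √(1) = 1.
  L[1][0] = (1) / L[0][0] = 1.
Step 2: L[1][1] = √(9) = 3.

L[1][0] = 1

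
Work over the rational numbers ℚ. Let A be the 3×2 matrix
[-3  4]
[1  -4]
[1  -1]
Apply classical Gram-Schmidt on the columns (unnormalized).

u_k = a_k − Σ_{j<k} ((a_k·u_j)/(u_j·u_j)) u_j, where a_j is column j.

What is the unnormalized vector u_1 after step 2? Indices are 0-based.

Step 1: u_0 = a_0 = (-3, 1, 1).
Step 2: u_1 = a_1 − (-17/11)·u_0 = (-7/11, -27/11, 6/11).

u_1 = (-7/11, -27/11, 6/11)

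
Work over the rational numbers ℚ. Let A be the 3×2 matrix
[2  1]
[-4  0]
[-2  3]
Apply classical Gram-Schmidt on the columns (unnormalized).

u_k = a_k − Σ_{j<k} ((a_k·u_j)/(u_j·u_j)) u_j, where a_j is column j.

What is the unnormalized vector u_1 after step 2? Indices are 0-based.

u_1 = (4/3, -2/3, 8/3)

Step 1: u_0 = a_0 = (2, -4, -2).
Step 2: u_1 = a_1 − (-1/6)·u_0 = (4/3, -2/3, 8/3).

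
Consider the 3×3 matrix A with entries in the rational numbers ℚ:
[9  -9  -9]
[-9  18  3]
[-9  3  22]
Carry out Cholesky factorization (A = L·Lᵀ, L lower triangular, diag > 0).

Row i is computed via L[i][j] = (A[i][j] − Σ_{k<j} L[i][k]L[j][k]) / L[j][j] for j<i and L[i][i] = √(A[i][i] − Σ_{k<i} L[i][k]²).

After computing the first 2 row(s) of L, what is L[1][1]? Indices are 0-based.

L[1][1] = 3

Step 1: L[0][0] = √(9) = 3.
  L[1][0] = (-9) / L[0][0] = -3.
Step 2: L[1][1] = √(9) = 3.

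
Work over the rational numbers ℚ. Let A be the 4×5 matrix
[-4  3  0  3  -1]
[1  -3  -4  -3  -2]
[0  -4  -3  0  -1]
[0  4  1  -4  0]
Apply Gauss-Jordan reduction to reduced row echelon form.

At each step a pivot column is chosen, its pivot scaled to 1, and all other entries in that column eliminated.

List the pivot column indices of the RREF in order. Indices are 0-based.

pivot columns: 0, 1, 2, 3

[1] R0 /= -4  ⇒  (1, -3/4, 0, -3/4, 1/4)
     R1 -= 1·R0  ⇒  (0, -9/4, -4, -9/4, -9/4)
[2] R1 /= -9/4  ⇒  (0, 1, 16/9, 1, 1)
     R0 -= -3/4·R1  ⇒  (1, 0, 4/3, 0, 1)
     R2 -= -4·R1  ⇒  (0, 0, 37/9, 4, 3)
     R3 -= 4·R1  ⇒  (0, 0, -55/9, -8, -4)
[3] R2 /= 37/9  ⇒  (0, 0, 1, 36/37, 27/37)
     R0 -= 4/3·R2  ⇒  (1, 0, 0, -48/37, 1/37)
     R1 -= 16/9·R2  ⇒  (0, 1, 0, -27/37, -11/37)
     R3 -= -55/9·R2  ⇒  (0, 0, 0, -76/37, 17/37)
[4] R3 /= -76/37  ⇒  (0, 0, 0, 1, -17/76)
     R0 -= -48/37·R3  ⇒  (1, 0, 0, 0, -5/19)
     R1 -= -27/37·R3  ⇒  (0, 1, 0, 0, -35/76)
     R2 -= 36/37·R3  ⇒  (0, 0, 1, 0, 18/19)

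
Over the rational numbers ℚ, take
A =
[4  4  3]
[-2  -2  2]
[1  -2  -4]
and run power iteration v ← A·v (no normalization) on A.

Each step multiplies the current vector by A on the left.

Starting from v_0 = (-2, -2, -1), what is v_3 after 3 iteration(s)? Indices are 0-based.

v_3 = (-149, -118, 110)

v_0 = (-2, -2, -1).
v_1 = A·v_0 = (-19, 6, 6).
v_2 = A·v_1 = (-34, 38, -55).
v_3 = A·v_2 = (-149, -118, 110).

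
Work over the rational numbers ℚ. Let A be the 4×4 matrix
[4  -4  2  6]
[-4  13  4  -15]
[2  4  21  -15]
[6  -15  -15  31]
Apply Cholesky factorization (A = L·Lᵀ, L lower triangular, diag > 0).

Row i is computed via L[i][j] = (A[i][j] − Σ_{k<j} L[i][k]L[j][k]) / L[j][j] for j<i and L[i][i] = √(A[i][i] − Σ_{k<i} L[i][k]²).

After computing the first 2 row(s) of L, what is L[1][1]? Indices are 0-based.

L[1][1] = 3

Step 1: L[0][0] = √(4) = 2.
  L[1][0] = (-4) / L[0][0] = -2.
Step 2: L[1][1] = √(9) = 3.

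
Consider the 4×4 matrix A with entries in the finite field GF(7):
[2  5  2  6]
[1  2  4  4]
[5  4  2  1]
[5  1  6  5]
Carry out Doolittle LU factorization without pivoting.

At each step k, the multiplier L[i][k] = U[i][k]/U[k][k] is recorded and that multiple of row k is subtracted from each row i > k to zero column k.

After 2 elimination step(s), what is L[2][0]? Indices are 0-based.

k=0: U[0][0]=2
  eliminate (1,0): mult=4, new row 1: (0, 3, 3, 1); set L[1][0]=4
  eliminate (2,0): mult=6, new row 2: (0, 2, 4, 0); set L[2][0]=6
  eliminate (3,0): mult=6, new row 3: (0, 6, 1, 4); set L[3][0]=6
k=1: U[1][1]=3
  eliminate (2,1): mult=3, new row 2: (0, 0, 2, 4); set L[2][1]=3
  eliminate (3,1): mult=2, new row 3: (0, 0, 2, 2); set L[3][1]=2

L[2][0] = 6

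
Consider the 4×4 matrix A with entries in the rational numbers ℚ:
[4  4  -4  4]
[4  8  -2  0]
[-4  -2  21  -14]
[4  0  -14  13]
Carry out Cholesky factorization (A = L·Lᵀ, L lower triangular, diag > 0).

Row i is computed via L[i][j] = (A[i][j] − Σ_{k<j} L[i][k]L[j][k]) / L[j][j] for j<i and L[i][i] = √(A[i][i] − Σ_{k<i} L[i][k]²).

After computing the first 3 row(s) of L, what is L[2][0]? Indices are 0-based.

L[2][0] = -2

Step 1: L[0][0] = √(4) = 2.
  L[1][0] = (4) / L[0][0] = 2.
Step 2: L[1][1] = √(4) = 2.
  L[2][0] = (-4) / L[0][0] = -2.
  L[2][1] = (2) / L[1][1] = 1.
Step 3: L[2][2] = √(16) = 4.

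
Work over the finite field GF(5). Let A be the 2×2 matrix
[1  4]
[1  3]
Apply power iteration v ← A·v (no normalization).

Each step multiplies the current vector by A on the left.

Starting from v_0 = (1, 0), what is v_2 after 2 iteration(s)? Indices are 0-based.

v_2 = (0, 4)

v_0 = (1, 0).
v_1 = A·v_0 = (1, 1).
v_2 = A·v_1 = (0, 4).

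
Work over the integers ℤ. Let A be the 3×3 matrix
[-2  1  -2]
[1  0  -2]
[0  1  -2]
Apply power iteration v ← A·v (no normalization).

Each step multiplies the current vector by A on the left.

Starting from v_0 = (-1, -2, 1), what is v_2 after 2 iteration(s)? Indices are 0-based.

v_0 = (-1, -2, 1).
v_1 = A·v_0 = (-2, -3, -4).
v_2 = A·v_1 = (9, 6, 5).

v_2 = (9, 6, 5)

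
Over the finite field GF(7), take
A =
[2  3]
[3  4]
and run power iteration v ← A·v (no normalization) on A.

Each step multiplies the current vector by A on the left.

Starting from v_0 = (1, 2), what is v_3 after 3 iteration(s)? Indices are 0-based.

v_0 = (1, 2).
v_1 = A·v_0 = (1, 4).
v_2 = A·v_1 = (0, 5).
v_3 = A·v_2 = (1, 6).

v_3 = (1, 6)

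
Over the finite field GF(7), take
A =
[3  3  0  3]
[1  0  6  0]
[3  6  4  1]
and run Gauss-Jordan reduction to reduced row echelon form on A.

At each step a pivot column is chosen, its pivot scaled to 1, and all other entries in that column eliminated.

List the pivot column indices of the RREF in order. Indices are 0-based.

[1] R0 /= 3  ⇒  (1, 1, 0, 1)
     R1 -= 1·R0  ⇒  (0, 6, 6, 6)
     R2 -= 3·R0  ⇒  (0, 3, 4, 5)
[2] R1 /= 6  ⇒  (0, 1, 1, 1)
     R0 -= 1·R1  ⇒  (1, 0, 6, 0)
     R2 -= 3·R1  ⇒  (0, 0, 1, 2)
[3] R2 /= 1  ⇒  (0, 0, 1, 2)
     R0 -= 6·R2  ⇒  (1, 0, 0, 2)
     R1 -= 1·R2  ⇒  (0, 1, 0, 6)

pivot columns: 0, 1, 2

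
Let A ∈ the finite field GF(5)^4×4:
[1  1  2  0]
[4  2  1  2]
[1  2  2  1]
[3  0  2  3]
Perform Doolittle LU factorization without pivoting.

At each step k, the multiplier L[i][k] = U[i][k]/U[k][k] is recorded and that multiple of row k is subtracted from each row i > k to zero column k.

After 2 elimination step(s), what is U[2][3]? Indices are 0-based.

U[2][3] = 2

k=0: U[0][0]=1
  eliminate (1,0): mult=4, new row 1: (0, 3, 3, 2); set L[1][0]=4
  eliminate (2,0): mult=1, new row 2: (0, 1, 0, 1); set L[2][0]=1
  eliminate (3,0): mult=3, new row 3: (0, 2, 1, 3); set L[3][0]=3
k=1: U[1][1]=3
  eliminate (2,1): mult=2, new row 2: (0, 0, 4, 2); set L[2][1]=2
  eliminate (3,1): mult=4, new row 3: (0, 0, 4, 0); set L[3][1]=4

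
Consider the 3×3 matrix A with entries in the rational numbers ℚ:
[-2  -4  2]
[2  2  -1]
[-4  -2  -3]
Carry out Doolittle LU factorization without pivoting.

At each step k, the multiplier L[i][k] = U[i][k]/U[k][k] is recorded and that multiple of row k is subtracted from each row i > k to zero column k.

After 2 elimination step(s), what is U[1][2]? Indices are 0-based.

U[1][2] = 1

Step 1: pivot at (0,0) is -2.
  row1 ← row1 − (-1)·row0  ⇒  L[1][0]=-1, U row1=(0, -2, 1)
  row2 ← row2 − (2)·row0  ⇒  L[2][0]=2, U row2=(0, 6, -7)
Step 2: pivot at (1,1) is -2.
  row2 ← row2 − (-3)·row1  ⇒  L[2][1]=-3, U row2=(0, 0, -4)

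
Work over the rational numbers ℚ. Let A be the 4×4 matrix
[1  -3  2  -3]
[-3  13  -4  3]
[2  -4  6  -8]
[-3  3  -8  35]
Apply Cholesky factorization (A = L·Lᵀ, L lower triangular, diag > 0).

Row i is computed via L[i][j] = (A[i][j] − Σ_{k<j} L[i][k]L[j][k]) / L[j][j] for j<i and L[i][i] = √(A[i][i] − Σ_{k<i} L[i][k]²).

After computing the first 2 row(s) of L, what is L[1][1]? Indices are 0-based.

Step 1: L[0][0] = √(1) = 1.
  L[1][0] = (-3) / L[0][0] = -3.
Step 2: L[1][1] = √(4) = 2.

L[1][1] = 2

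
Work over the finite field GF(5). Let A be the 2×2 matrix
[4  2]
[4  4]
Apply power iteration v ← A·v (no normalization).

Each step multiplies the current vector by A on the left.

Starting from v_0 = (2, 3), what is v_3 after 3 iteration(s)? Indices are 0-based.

v_3 = (1, 3)

v_0 = (2, 3).
v_1 = A·v_0 = (4, 0).
v_2 = A·v_1 = (1, 1).
v_3 = A·v_2 = (1, 3).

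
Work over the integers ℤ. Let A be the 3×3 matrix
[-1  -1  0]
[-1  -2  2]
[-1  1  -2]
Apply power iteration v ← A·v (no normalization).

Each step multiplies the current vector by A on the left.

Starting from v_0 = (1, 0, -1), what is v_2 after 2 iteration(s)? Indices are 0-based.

v_2 = (4, 9, -4)

v_0 = (1, 0, -1).
v_1 = A·v_0 = (-1, -3, 1).
v_2 = A·v_1 = (4, 9, -4).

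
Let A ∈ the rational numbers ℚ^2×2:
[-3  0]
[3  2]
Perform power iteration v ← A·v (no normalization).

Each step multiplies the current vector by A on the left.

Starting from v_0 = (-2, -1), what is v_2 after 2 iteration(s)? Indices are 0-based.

v_0 = (-2, -1).
v_1 = A·v_0 = (6, -8).
v_2 = A·v_1 = (-18, 2).

v_2 = (-18, 2)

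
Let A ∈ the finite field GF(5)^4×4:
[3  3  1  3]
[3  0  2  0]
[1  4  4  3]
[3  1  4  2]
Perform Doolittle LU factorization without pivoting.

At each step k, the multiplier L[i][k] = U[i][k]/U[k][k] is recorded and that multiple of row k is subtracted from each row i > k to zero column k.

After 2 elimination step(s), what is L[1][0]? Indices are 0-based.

L[1][0] = 1

[col 0] pivot 3
  R1 -= 1*R0 → (0, 2, 1, 2)  (L[1][0] := 1)
  R2 -= 2*R0 → (0, 3, 2, 2)  (L[2][0] := 2)
  R3 -= 1*R0 → (0, 3, 3, 4)  (L[3][0] := 1)
[col 1] pivot 2
  R2 -= 4*R1 → (0, 0, 3, 4)  (L[2][1] := 4)
  R3 -= 4*R1 → (0, 0, 4, 1)  (L[3][1] := 4)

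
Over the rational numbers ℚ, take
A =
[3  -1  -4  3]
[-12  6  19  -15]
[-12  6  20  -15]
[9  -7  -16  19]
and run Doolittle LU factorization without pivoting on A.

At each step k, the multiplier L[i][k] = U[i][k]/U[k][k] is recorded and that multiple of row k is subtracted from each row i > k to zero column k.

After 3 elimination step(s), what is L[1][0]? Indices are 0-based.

[col 0] pivot 3
  R1 -= -4*R0 → (0, 2, 3, -3)  (L[1][0] := -4)
  R2 -= -4*R0 → (0, 2, 4, -3)  (L[2][0] := -4)
  R3 -= 3*R0 → (0, -4, -4, 10)  (L[3][0] := 3)
[col 1] pivot 2
  R2 -= 1*R1 → (0, 0, 1, 0)  (L[2][1] := 1)
  R3 -= -2*R1 → (0, 0, 2, 4)  (L[3][1] := -2)
[col 2] pivot 1
  R3 -= 2*R2 → (0, 0, 0, 4)  (L[3][2] := 2)

L[1][0] = -4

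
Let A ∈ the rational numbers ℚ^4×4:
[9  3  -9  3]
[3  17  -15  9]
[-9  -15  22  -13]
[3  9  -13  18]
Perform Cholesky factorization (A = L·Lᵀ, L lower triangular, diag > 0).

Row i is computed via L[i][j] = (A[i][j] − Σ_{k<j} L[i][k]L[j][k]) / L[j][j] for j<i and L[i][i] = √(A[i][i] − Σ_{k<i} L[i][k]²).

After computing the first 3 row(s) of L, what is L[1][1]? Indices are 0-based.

L[1][1] = 4

Step 1: L[0][0] = √(9) = 3.
  L[1][0] = (3) / L[0][0] = 1.
Step 2: L[1][1] = √(16) = 4.
  L[2][0] = (-9) / L[0][0] = -3.
  L[2][1] = (-12) / L[1][1] = -3.
Step 3: L[2][2] = √(4) = 2.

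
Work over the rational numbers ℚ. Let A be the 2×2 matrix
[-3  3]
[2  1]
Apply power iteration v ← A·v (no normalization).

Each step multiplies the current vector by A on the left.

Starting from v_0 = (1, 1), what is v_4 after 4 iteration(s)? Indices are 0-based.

v_0 = (1, 1).
v_1 = A·v_0 = (0, 3).
v_2 = A·v_1 = (9, 3).
v_3 = A·v_2 = (-18, 21).
v_4 = A·v_3 = (117, -15).

v_4 = (117, -15)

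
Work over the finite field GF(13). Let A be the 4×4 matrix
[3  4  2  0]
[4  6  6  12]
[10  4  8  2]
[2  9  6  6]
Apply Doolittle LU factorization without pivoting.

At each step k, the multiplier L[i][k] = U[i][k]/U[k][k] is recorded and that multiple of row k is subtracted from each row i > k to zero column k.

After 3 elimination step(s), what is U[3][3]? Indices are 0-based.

k=0: U[0][0]=3
  eliminate (1,0): mult=10, new row 1: (0, 5, 12, 12); set L[1][0]=10
  eliminate (2,0): mult=12, new row 2: (0, 8, 10, 2); set L[2][0]=12
  eliminate (3,0): mult=5, new row 3: (0, 2, 9, 6); set L[3][0]=5
k=1: U[1][1]=5
  eliminate (2,1): mult=12, new row 2: (0, 0, 9, 1); set L[2][1]=12
  eliminate (3,1): mult=3, new row 3: (0, 0, 12, 9); set L[3][1]=3
k=2: U[2][2]=9
  eliminate (3,2): mult=10, new row 3: (0, 0, 0, 12); set L[3][2]=10

U[3][3] = 12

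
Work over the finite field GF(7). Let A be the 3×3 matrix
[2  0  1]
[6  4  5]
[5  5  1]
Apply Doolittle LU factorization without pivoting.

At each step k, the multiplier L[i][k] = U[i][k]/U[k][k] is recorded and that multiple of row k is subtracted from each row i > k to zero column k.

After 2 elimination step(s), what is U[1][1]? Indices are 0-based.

Step 1: pivot at (0,0) is 2.
  row1 ← row1 − (3)·row0  ⇒  L[1][0]=3, U row1=(0, 4, 2)
  row2 ← row2 − (6)·row0  ⇒  L[2][0]=6, U row2=(0, 5, 2)
Step 2: pivot at (1,1) is 4.
  row2 ← row2 − (3)·row1  ⇒  L[2][1]=3, U row2=(0, 0, 3)

U[1][1] = 4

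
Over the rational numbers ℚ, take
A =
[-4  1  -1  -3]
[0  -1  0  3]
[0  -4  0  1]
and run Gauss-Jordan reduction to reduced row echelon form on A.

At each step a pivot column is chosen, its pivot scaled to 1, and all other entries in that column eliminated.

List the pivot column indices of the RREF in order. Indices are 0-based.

pivot columns: 0, 1, 3

pivot(0,0)=-4: scale R0 → (1, -1/4, 1/4, 3/4)
pivot(1,1)=-1: scale R1 → (0, 1, 0, -3)
  clear (0,1): R0 −= (-1/4)R1 → (1, 0, 1/4, 0)
  clear (2,1): R2 −= (-4)R1 → (0, 0, 0, -11)
col 2: no nonzero at/below row 2; advance.
pivot(2,3)=-11: scale R2 → (0, 0, 0, 1)
  clear (1,3): R1 −= (-3)R2 → (0, 1, 0, 0)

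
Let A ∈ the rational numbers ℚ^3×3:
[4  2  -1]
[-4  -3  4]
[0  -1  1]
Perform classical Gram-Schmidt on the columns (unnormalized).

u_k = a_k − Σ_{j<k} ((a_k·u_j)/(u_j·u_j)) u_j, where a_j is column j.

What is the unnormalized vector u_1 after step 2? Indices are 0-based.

u_1 = (-1/2, -1/2, -1)

Step 1: u_0 = a_0 = (4, -4, 0).
Step 2: u_1 = a_1 − (5/8)·u_0 = (-1/2, -1/2, -1).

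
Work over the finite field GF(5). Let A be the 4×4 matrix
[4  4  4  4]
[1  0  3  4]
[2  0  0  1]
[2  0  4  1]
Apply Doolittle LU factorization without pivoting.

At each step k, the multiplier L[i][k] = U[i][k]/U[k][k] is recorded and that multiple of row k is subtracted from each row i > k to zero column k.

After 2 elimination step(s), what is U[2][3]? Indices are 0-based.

Step 1: pivot at (0,0) is 4.
  row1 ← row1 − (4)·row0  ⇒  L[1][0]=4, U row1=(0, 4, 2, 3)
  row2 ← row2 − (3)·row0  ⇒  L[2][0]=3, U row2=(0, 3, 3, 4)
  row3 ← row3 − (3)·row0  ⇒  L[3][0]=3, U row3=(0, 3, 2, 4)
Step 2: pivot at (1,1) is 4.
  row2 ← row2 − (2)·row1  ⇒  L[2][1]=2, U row2=(0, 0, 4, 3)
  row3 ← row3 − (2)·row1  ⇒  L[3][1]=2, U row3=(0, 0, 3, 3)

U[2][3] = 3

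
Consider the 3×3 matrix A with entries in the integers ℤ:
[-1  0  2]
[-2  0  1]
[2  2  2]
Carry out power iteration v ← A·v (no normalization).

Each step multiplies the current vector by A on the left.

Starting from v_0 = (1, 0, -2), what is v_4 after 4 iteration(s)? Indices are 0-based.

v_0 = (1, 0, -2).
v_1 = A·v_0 = (-5, -4, -2).
v_2 = A·v_1 = (1, 8, -22).
v_3 = A·v_2 = (-45, -24, -26).
v_4 = A·v_3 = (-7, 64, -190).

v_4 = (-7, 64, -190)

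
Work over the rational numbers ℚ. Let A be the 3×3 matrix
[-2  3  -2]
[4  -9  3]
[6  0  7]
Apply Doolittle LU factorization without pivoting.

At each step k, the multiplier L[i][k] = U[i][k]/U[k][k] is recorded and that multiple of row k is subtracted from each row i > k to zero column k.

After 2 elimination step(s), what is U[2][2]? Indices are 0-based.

U[2][2] = -2

Step 1: pivot at (0,0) is -2.
  row1 ← row1 − (-2)·row0  ⇒  L[1][0]=-2, U row1=(0, -3, -1)
  row2 ← row2 − (-3)·row0  ⇒  L[2][0]=-3, U row2=(0, 9, 1)
Step 2: pivot at (1,1) is -3.
  row2 ← row2 − (-3)·row1  ⇒  L[2][1]=-3, U row2=(0, 0, -2)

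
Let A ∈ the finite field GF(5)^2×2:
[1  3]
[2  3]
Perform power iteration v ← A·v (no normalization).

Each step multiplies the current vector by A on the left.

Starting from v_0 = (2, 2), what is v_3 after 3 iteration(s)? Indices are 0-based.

v_3 = (1, 4)

v_0 = (2, 2).
v_1 = A·v_0 = (3, 0).
v_2 = A·v_1 = (3, 1).
v_3 = A·v_2 = (1, 4).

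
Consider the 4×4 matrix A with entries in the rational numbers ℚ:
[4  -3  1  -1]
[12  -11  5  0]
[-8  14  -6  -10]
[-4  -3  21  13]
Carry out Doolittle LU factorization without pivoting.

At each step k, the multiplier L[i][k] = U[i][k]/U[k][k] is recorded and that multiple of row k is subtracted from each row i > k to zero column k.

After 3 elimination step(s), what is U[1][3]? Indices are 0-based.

Step 1: pivot at (0,0) is 4.
  row1 ← row1 − (3)·row0  ⇒  L[1][0]=3, U row1=(0, -2, 2, 3)
  row2 ← row2 − (-2)·row0  ⇒  L[2][0]=-2, U row2=(0, 8, -4, -12)
  row3 ← row3 − (-1)·row0  ⇒  L[3][0]=-1, U row3=(0, -6, 22, 12)
Step 2: pivot at (1,1) is -2.
  row2 ← row2 − (-4)·row1  ⇒  L[2][1]=-4, U row2=(0, 0, 4, 0)
  row3 ← row3 − (3)·row1  ⇒  L[3][1]=3, U row3=(0, 0, 16, 3)
Step 3: pivot at (2,2) is 4.
  row3 ← row3 − (4)·row2  ⇒  L[3][2]=4, U row3=(0, 0, 0, 3)

U[1][3] = 3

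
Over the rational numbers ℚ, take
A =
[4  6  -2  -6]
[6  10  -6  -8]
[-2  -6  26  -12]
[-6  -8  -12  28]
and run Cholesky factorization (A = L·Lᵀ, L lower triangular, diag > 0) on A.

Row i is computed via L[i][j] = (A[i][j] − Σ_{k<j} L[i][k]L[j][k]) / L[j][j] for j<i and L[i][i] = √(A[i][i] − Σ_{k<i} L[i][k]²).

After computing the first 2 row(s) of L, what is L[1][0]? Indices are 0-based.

L[1][0] = 3

Step 1: L[0][0] = √(4) = 2.
  L[1][0] = (6) / L[0][0] = 3.
Step 2: L[1][1] = √(1) = 1.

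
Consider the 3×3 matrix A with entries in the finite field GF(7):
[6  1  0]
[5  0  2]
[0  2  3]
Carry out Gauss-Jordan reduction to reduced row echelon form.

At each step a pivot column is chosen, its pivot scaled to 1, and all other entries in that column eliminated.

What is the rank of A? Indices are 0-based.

step 1: normalize row 0 (÷6) = (1, 6, 0)
  row 1: subtract 5×row0 = (0, 5, 2)
step 2: normalize row 1 (÷5) = (0, 1, 6)
  row 0: subtract 6×row1 = (1, 0, 6)
  row 2: subtract 2×row1 = (0, 0, 5)
step 3: normalize row 2 (÷5) = (0, 0, 1)
  row 0: subtract 6×row2 = (1, 0, 0)
  row 1: subtract 6×row2 = (0, 1, 0)

rank = 3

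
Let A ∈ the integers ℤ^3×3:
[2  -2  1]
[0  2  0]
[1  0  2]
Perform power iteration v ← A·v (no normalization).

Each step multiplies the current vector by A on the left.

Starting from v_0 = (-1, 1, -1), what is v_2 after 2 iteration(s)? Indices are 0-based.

v_2 = (-17, 4, -11)

v_0 = (-1, 1, -1).
v_1 = A·v_0 = (-5, 2, -3).
v_2 = A·v_1 = (-17, 4, -11).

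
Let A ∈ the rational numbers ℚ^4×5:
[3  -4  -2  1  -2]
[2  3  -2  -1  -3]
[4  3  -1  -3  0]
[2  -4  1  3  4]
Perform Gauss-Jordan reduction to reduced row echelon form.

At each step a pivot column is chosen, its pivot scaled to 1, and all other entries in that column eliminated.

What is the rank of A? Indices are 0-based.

step 1: normalize row 0 (÷3) = (1, -4/3, -2/3, 1/3, -2/3)
  row 1: subtract 2×row0 = (0, 17/3, -2/3, -5/3, -5/3)
  row 2: subtract 4×row0 = (0, 25/3, 5/3, -13/3, 8/3)
  row 3: subtract 2×row0 = (0, -4/3, 7/3, 7/3, 16/3)
step 2: normalize row 1 (÷17/3) = (0, 1, -2/17, -5/17, -5/17)
  row 0: subtract -4/3×row1 = (1, 0, -14/17, -1/17, -18/17)
  row 2: subtract 25/3×row1 = (0, 0, 45/17, -32/17, 87/17)
  row 3: subtract -4/3×row1 = (0, 0, 37/17, 33/17, 84/17)
step 3: normalize row 2 (÷45/17) = (0, 0, 1, -32/45, 29/15)
  row 0: subtract -14/17×row2 = (1, 0, 0, -29/45, 8/15)
  row 1: subtract -2/17×row2 = (0, 1, 0, -17/45, -1/15)
  row 3: subtract 37/17×row2 = (0, 0, 0, 157/45, 11/15)
step 4: normalize row 3 (÷157/45) = (0, 0, 0, 1, 33/157)
  row 0: subtract -29/45×row3 = (1, 0, 0, 0, 105/157)
  row 1: subtract -17/45×row3 = (0, 1, 0, 0, 2/157)
  row 2: subtract -32/45×row3 = (0, 0, 1, 0, 327/157)

rank = 4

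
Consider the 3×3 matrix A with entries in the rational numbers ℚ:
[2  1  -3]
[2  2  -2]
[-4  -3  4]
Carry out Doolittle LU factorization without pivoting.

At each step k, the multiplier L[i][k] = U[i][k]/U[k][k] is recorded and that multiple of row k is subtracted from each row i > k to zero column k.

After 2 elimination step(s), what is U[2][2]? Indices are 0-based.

[col 0] pivot 2
  R1 -= 1*R0 → (0, 1, 1)  (L[1][0] := 1)
  R2 -= -2*R0 → (0, -1, -2)  (L[2][0] := -2)
[col 1] pivot 1
  R2 -= -1*R1 → (0, 0, -1)  (L[2][1] := -1)

U[2][2] = -1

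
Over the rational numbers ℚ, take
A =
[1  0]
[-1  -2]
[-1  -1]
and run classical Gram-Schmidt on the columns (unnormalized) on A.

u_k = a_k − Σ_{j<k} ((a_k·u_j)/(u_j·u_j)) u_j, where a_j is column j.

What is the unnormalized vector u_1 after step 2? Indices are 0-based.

u_1 = (-1, -1, 0)

Step 1: u_0 = a_0 = (1, -1, -1).
Step 2: u_1 = a_1 − (1)·u_0 = (-1, -1, 0).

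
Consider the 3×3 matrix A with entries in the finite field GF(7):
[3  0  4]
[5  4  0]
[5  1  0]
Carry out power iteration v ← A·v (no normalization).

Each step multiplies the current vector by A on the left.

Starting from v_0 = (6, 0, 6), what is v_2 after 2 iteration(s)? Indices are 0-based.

v_2 = (1, 1, 2)

v_0 = (6, 0, 6).
v_1 = A·v_0 = (0, 2, 2).
v_2 = A·v_1 = (1, 1, 2).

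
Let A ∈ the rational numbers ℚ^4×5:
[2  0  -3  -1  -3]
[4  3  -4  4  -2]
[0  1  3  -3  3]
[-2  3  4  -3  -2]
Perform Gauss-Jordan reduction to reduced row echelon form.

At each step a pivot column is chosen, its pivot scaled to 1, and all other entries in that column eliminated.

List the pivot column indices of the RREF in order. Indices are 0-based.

[1] R0 /= 2  ⇒  (1, 0, -3/2, -1/2, -3/2)
     R1 -= 4·R0  ⇒  (0, 3, 2, 6, 4)
     R3 -= -2·R0  ⇒  (0, 3, 1, -4, -5)
[2] R1 /= 3  ⇒  (0, 1, 2/3, 2, 4/3)
     R2 -= 1·R1  ⇒  (0, 0, 7/3, -5, 5/3)
     R3 -= 3·R1  ⇒  (0, 0, -1, -10, -9)
[3] R2 /= 7/3  ⇒  (0, 0, 1, -15/7, 5/7)
     R0 -= -3/2·R2  ⇒  (1, 0, 0, -26/7, -3/7)
     R1 -= 2/3·R2  ⇒  (0, 1, 0, 24/7, 6/7)
     R3 -= -1·R2  ⇒  (0, 0, 0, -85/7, -58/7)
[4] R3 /= -85/7  ⇒  (0, 0, 0, 1, 58/85)
     R0 -= -26/7·R3  ⇒  (1, 0, 0, 0, 179/85)
     R1 -= 24/7·R3  ⇒  (0, 1, 0, 0, -126/85)
     R2 -= -15/7·R3  ⇒  (0, 0, 1, 0, 37/17)

pivot columns: 0, 1, 2, 3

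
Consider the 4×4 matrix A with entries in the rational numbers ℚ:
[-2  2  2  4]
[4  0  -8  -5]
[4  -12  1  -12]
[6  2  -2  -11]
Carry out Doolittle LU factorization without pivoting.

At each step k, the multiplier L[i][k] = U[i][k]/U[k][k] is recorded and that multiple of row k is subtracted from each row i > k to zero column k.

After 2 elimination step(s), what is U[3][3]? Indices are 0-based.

[col 0] pivot -2
  R1 -= -2*R0 → (0, 4, -4, 3)  (L[1][0] := -2)
  R2 -= -2*R0 → (0, -8, 5, -4)  (L[2][0] := -2)
  R3 -= -3*R0 → (0, 8, 4, 1)  (L[3][0] := -3)
[col 1] pivot 4
  R2 -= -2*R1 → (0, 0, -3, 2)  (L[2][1] := -2)
  R3 -= 2*R1 → (0, 0, 12, -5)  (L[3][1] := 2)

U[3][3] = -5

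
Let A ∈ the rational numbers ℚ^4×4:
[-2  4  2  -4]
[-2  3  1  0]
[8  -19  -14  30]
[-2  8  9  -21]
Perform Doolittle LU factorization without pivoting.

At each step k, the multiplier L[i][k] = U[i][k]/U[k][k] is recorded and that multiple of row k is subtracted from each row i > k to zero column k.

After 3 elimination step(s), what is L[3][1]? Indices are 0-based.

L[3][1] = -4

Step 1: pivot at (0,0) is -2.
  row1 ← row1 − (1)·row0  ⇒  L[1][0]=1, U row1=(0, -1, -1, 4)
  row2 ← row2 − (-4)·row0  ⇒  L[2][0]=-4, U row2=(0, -3, -6, 14)
  row3 ← row3 − (1)·row0  ⇒  L[3][0]=1, U row3=(0, 4, 7, -17)
Step 2: pivot at (1,1) is -1.
  row2 ← row2 − (3)·row1  ⇒  L[2][1]=3, U row2=(0, 0, -3, 2)
  row3 ← row3 − (-4)·row1  ⇒  L[3][1]=-4, U row3=(0, 0, 3, -1)
Step 3: pivot at (2,2) is -3.
  row3 ← row3 − (-1)·row2  ⇒  L[3][2]=-1, U row3=(0, 0, 0, 1)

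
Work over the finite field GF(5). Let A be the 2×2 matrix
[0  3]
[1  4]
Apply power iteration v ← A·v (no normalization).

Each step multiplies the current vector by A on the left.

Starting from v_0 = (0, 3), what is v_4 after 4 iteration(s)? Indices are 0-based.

v_4 = (2, 2)

v_0 = (0, 3).
v_1 = A·v_0 = (4, 2).
v_2 = A·v_1 = (1, 2).
v_3 = A·v_2 = (1, 4).
v_4 = A·v_3 = (2, 2).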